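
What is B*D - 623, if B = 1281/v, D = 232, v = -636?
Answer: -57785/53 ≈ -1090.3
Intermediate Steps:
B = -427/212 (B = 1281/(-636) = 1281*(-1/636) = -427/212 ≈ -2.0142)
B*D - 623 = -427/212*232 - 623 = -24766/53 - 623 = -57785/53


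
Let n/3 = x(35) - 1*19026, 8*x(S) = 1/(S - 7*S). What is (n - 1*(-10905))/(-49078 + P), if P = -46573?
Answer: 25856881/53564560 ≈ 0.48272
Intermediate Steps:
x(S) = -1/(48*S) (x(S) = 1/(8*(S - 7*S)) = 1/(8*((-6*S))) = (-1/(6*S))/8 = -1/(48*S))
n = -31963681/560 (n = 3*(-1/48/35 - 1*19026) = 3*(-1/48*1/35 - 19026) = 3*(-1/1680 - 19026) = 3*(-31963681/1680) = -31963681/560 ≈ -57078.)
(n - 1*(-10905))/(-49078 + P) = (-31963681/560 - 1*(-10905))/(-49078 - 46573) = (-31963681/560 + 10905)/(-95651) = -25856881/560*(-1/95651) = 25856881/53564560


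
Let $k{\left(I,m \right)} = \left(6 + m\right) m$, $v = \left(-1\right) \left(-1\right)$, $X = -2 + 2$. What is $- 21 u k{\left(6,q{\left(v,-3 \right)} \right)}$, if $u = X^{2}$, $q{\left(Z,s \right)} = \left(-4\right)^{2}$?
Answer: $0$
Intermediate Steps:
$X = 0$
$v = 1$
$q{\left(Z,s \right)} = 16$
$k{\left(I,m \right)} = m \left(6 + m\right)$
$u = 0$ ($u = 0^{2} = 0$)
$- 21 u k{\left(6,q{\left(v,-3 \right)} \right)} = \left(-21\right) 0 \cdot 16 \left(6 + 16\right) = 0 \cdot 16 \cdot 22 = 0 \cdot 352 = 0$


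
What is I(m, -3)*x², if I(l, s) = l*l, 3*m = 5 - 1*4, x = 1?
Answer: ⅑ ≈ 0.11111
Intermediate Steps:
m = ⅓ (m = (5 - 1*4)/3 = (5 - 4)/3 = (⅓)*1 = ⅓ ≈ 0.33333)
I(l, s) = l²
I(m, -3)*x² = (⅓)²*1² = (⅑)*1 = ⅑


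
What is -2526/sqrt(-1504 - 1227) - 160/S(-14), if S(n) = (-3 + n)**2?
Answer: -160/289 + 2526*I*sqrt(2731)/2731 ≈ -0.55363 + 48.336*I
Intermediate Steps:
-2526/sqrt(-1504 - 1227) - 160/S(-14) = -2526/sqrt(-1504 - 1227) - 160/(-3 - 14)**2 = -2526*(-I*sqrt(2731)/2731) - 160/((-17)**2) = -2526*(-I*sqrt(2731)/2731) - 160/289 = -(-2526)*I*sqrt(2731)/2731 - 160*1/289 = 2526*I*sqrt(2731)/2731 - 160/289 = -160/289 + 2526*I*sqrt(2731)/2731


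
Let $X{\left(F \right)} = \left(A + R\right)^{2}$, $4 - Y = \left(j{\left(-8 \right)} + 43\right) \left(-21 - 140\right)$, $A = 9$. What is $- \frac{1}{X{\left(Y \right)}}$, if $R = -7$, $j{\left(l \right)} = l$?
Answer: $- \frac{1}{4} \approx -0.25$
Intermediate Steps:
$Y = 5639$ ($Y = 4 - \left(-8 + 43\right) \left(-21 - 140\right) = 4 - 35 \left(-161\right) = 4 - -5635 = 4 + 5635 = 5639$)
$X{\left(F \right)} = 4$ ($X{\left(F \right)} = \left(9 - 7\right)^{2} = 2^{2} = 4$)
$- \frac{1}{X{\left(Y \right)}} = - \frac{1}{4}$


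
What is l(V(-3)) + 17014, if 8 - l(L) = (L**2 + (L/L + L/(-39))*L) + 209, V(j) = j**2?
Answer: 217426/13 ≈ 16725.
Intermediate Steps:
l(L) = -201 - L**2 - L*(1 - L/39) (l(L) = 8 - ((L**2 + (L/L + L/(-39))*L) + 209) = 8 - ((L**2 + (1 + L*(-1/39))*L) + 209) = 8 - ((L**2 + (1 - L/39)*L) + 209) = 8 - ((L**2 + L*(1 - L/39)) + 209) = 8 - (209 + L**2 + L*(1 - L/39)) = 8 + (-209 - L**2 - L*(1 - L/39)) = -201 - L**2 - L*(1 - L/39))
l(V(-3)) + 17014 = (-201 - 1*(-3)**2 - 38*((-3)**2)**2/39) + 17014 = (-201 - 1*9 - 38/39*9**2) + 17014 = (-201 - 9 - 38/39*81) + 17014 = (-201 - 9 - 1026/13) + 17014 = -3756/13 + 17014 = 217426/13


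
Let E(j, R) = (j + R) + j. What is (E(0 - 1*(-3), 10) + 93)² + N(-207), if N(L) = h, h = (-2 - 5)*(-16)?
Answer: 11993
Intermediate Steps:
E(j, R) = R + 2*j (E(j, R) = (R + j) + j = R + 2*j)
h = 112 (h = -7*(-16) = 112)
N(L) = 112
(E(0 - 1*(-3), 10) + 93)² + N(-207) = ((10 + 2*(0 - 1*(-3))) + 93)² + 112 = ((10 + 2*(0 + 3)) + 93)² + 112 = ((10 + 2*3) + 93)² + 112 = ((10 + 6) + 93)² + 112 = (16 + 93)² + 112 = 109² + 112 = 11881 + 112 = 11993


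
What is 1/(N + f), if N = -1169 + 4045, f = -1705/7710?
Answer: 1542/4434451 ≈ 0.00034773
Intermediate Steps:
f = -341/1542 (f = -1705*1/7710 = -341/1542 ≈ -0.22114)
N = 2876
1/(N + f) = 1/(2876 - 341/1542) = 1/(4434451/1542) = 1542/4434451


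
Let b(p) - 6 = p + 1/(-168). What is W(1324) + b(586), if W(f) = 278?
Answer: 146159/168 ≈ 869.99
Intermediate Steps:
b(p) = 1007/168 + p (b(p) = 6 + (p + 1/(-168)) = 6 + (p - 1/168) = 6 + (-1/168 + p) = 1007/168 + p)
W(1324) + b(586) = 278 + (1007/168 + 586) = 278 + 99455/168 = 146159/168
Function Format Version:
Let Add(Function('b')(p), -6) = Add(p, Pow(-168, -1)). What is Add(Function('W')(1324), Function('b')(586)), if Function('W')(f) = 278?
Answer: Rational(146159, 168) ≈ 869.99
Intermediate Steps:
Function('b')(p) = Add(Rational(1007, 168), p) (Function('b')(p) = Add(6, Add(p, Pow(-168, -1))) = Add(6, Add(p, Rational(-1, 168))) = Add(6, Add(Rational(-1, 168), p)) = Add(Rational(1007, 168), p))
Add(Function('W')(1324), Function('b')(586)) = Add(278, Add(Rational(1007, 168), 586)) = Add(278, Rational(99455, 168)) = Rational(146159, 168)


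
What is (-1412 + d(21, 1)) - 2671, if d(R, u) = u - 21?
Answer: -4103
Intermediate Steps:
d(R, u) = -21 + u
(-1412 + d(21, 1)) - 2671 = (-1412 + (-21 + 1)) - 2671 = (-1412 - 20) - 2671 = -1432 - 2671 = -4103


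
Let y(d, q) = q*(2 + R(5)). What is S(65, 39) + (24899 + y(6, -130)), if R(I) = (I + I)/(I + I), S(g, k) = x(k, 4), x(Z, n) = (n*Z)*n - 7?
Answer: 25126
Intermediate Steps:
x(Z, n) = -7 + Z*n² (x(Z, n) = (Z*n)*n - 7 = Z*n² - 7 = -7 + Z*n²)
S(g, k) = -7 + 16*k (S(g, k) = -7 + k*4² = -7 + k*16 = -7 + 16*k)
R(I) = 1 (R(I) = (2*I)/((2*I)) = (2*I)*(1/(2*I)) = 1)
y(d, q) = 3*q (y(d, q) = q*(2 + 1) = q*3 = 3*q)
S(65, 39) + (24899 + y(6, -130)) = (-7 + 16*39) + (24899 + 3*(-130)) = (-7 + 624) + (24899 - 390) = 617 + 24509 = 25126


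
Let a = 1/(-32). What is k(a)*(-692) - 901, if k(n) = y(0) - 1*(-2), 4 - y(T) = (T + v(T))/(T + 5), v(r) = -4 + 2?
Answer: -26649/5 ≈ -5329.8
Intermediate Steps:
v(r) = -2
a = -1/32 ≈ -0.031250
y(T) = 4 - (-2 + T)/(5 + T) (y(T) = 4 - (T - 2)/(T + 5) = 4 - (-2 + T)/(5 + T))
k(n) = 32/5 (k(n) = (22 + 3*0)/(5 + 0) - 1*(-2) = (22 + 0)/5 + 2 = (⅕)*22 + 2 = 22/5 + 2 = 32/5)
k(a)*(-692) - 901 = (32/5)*(-692) - 901 = -22144/5 - 901 = -26649/5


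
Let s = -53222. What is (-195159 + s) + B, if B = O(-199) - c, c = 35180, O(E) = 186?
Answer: -283375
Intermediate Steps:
B = -34994 (B = 186 - 1*35180 = 186 - 35180 = -34994)
(-195159 + s) + B = (-195159 - 53222) - 34994 = -248381 - 34994 = -283375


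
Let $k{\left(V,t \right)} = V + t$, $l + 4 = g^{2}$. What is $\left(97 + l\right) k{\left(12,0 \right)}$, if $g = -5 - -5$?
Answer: $1116$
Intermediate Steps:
$g = 0$ ($g = -5 + 5 = 0$)
$l = -4$ ($l = -4 + 0^{2} = -4 + 0 = -4$)
$\left(97 + l\right) k{\left(12,0 \right)} = \left(97 - 4\right) \left(12 + 0\right) = 93 \cdot 12 = 1116$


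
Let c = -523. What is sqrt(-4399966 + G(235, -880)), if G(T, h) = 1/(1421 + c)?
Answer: I*sqrt(3548150181366)/898 ≈ 2097.6*I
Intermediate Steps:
G(T, h) = 1/898 (G(T, h) = 1/(1421 - 523) = 1/898)
sqrt(-4399966 + G(235, -880)) = sqrt(-4399966 + 1/898) = sqrt(-3951169467/898) = I*sqrt(3548150181366)/898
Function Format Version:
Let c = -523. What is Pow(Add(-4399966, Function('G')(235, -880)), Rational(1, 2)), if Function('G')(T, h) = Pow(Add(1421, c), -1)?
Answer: Mul(Rational(1, 898), I, Pow(3548150181366, Rational(1, 2))) ≈ Mul(2097.6, I)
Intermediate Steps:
Function('G')(T, h) = Rational(1, 898) (Function('G')(T, h) = Pow(Add(1421, -523), -1) = Pow(898, -1) = Rational(1, 898))
Pow(Add(-4399966, Function('G')(235, -880)), Rational(1, 2)) = Pow(Add(-4399966, Rational(1, 898)), Rational(1, 2)) = Pow(Rational(-3951169467, 898), Rational(1, 2)) = Mul(Rational(1, 898), I, Pow(3548150181366, Rational(1, 2)))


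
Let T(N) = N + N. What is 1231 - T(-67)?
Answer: 1365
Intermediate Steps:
T(N) = 2*N
1231 - T(-67) = 1231 - 2*(-67) = 1231 - 1*(-134) = 1231 + 134 = 1365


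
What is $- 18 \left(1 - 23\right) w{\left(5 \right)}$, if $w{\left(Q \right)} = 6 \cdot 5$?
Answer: $11880$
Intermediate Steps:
$w{\left(Q \right)} = 30$
$- 18 \left(1 - 23\right) w{\left(5 \right)} = - 18 \left(1 - 23\right) 30 = \left(-18\right) \left(-22\right) 30 = 396 \cdot 30 = 11880$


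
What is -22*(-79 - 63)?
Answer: 3124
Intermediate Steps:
-22*(-79 - 63) = -22*(-142) = 3124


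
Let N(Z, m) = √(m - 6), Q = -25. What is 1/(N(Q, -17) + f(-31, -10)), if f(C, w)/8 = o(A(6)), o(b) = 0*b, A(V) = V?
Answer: -I*√23/23 ≈ -0.20851*I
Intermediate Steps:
N(Z, m) = √(-6 + m)
o(b) = 0
f(C, w) = 0 (f(C, w) = 8*0 = 0)
1/(N(Q, -17) + f(-31, -10)) = 1/(√(-6 - 17) + 0) = 1/(√(-23) + 0) = 1/(I*√23 + 0) = 1/(I*√23) = -I*√23/23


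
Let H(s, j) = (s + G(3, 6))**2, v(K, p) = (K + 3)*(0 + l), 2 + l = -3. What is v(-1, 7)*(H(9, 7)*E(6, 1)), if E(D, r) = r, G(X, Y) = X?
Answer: -1440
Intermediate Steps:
l = -5 (l = -2 - 3 = -5)
v(K, p) = -15 - 5*K (v(K, p) = (K + 3)*(0 - 5) = (3 + K)*(-5) = -15 - 5*K)
H(s, j) = (3 + s)**2 (H(s, j) = (s + 3)**2 = (3 + s)**2)
v(-1, 7)*(H(9, 7)*E(6, 1)) = (-15 - 5*(-1))*((3 + 9)**2*1) = (-15 + 5)*(12**2*1) = -1440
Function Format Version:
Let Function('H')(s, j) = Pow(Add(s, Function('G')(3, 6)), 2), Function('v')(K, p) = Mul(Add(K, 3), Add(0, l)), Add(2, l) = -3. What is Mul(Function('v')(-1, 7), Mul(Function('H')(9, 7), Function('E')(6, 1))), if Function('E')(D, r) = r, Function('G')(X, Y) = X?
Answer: -1440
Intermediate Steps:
l = -5 (l = Add(-2, -3) = -5)
Function('v')(K, p) = Add(-15, Mul(-5, K)) (Function('v')(K, p) = Mul(Add(K, 3), Add(0, -5)) = Mul(Add(3, K), -5) = Add(-15, Mul(-5, K)))
Function('H')(s, j) = Pow(Add(3, s), 2) (Function('H')(s, j) = Pow(Add(s, 3), 2) = Pow(Add(3, s), 2))
Mul(Function('v')(-1, 7), Mul(Function('H')(9, 7), Function('E')(6, 1))) = Mul(Add(-15, Mul(-5, -1)), Mul(Pow(Add(3, 9), 2), 1)) = Mul(Add(-15, 5), Mul(Pow(12, 2), 1)) = Mul(-10, Mul(144, 1)) = Mul(-10, 144) = -1440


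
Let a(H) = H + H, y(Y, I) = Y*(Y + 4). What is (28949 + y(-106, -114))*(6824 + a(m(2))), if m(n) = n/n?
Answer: 271408586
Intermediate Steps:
m(n) = 1
y(Y, I) = Y*(4 + Y)
a(H) = 2*H
(28949 + y(-106, -114))*(6824 + a(m(2))) = (28949 - 106*(4 - 106))*(6824 + 2*1) = (28949 - 106*(-102))*(6824 + 2) = (28949 + 10812)*6826 = 39761*6826 = 271408586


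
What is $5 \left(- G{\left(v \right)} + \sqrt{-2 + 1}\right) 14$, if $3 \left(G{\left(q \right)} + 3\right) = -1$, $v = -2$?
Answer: $\frac{700}{3} + 70 i \approx 233.33 + 70.0 i$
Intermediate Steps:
$G{\left(q \right)} = - \frac{10}{3}$ ($G{\left(q \right)} = -3 + \frac{1}{3} \left(-1\right) = -3 - \frac{1}{3} = - \frac{10}{3}$)
$5 \left(- G{\left(v \right)} + \sqrt{-2 + 1}\right) 14 = 5 \left(\left(-1\right) \left(- \frac{10}{3}\right) + \sqrt{-2 + 1}\right) 14 = 5 \left(\frac{10}{3} + \sqrt{-1}\right) 14 = 5 \left(\frac{10}{3} + i\right) 14 = \left(\frac{50}{3} + 5 i\right) 14 = \frac{700}{3} + 70 i$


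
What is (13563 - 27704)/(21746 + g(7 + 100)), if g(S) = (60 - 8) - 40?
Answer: -14141/21758 ≈ -0.64992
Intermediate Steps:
g(S) = 12 (g(S) = 52 - 40 = 12)
(13563 - 27704)/(21746 + g(7 + 100)) = (13563 - 27704)/(21746 + 12) = -14141/21758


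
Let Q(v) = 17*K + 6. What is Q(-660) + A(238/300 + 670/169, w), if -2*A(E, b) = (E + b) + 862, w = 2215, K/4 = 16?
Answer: -22656761/50700 ≈ -446.88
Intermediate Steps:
K = 64 (K = 4*16 = 64)
A(E, b) = -431 - E/2 - b/2 (A(E, b) = -((E + b) + 862)/2 = -(862 + E + b)/2 = -431 - E/2 - b/2)
Q(v) = 1094 (Q(v) = 17*64 + 6 = 1088 + 6 = 1094)
Q(-660) + A(238/300 + 670/169, w) = 1094 + (-431 - (238/300 + 670/169)/2 - 1/2*2215) = 1094 + (-431 - (238*(1/300) + 670*(1/169))/2 - 2215/2) = 1094 + (-431 - (119/150 + 670/169)/2 - 2215/2) = 1094 + (-431 - 1/2*120611/25350 - 2215/2) = 1094 + (-431 - 120611/50700 - 2215/2) = 1094 - 78122561/50700 = -22656761/50700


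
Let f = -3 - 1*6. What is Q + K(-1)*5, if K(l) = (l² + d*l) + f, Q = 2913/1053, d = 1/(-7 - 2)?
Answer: -12874/351 ≈ -36.678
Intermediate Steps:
d = -⅑ (d = 1/(-9) = -⅑ ≈ -0.11111)
Q = 971/351 (Q = 2913*(1/1053) = 971/351 ≈ 2.7664)
f = -9 (f = -3 - 6 = -9)
K(l) = -9 + l² - l/9 (K(l) = (l² - l/9) - 9 = -9 + l² - l/9)
Q + K(-1)*5 = 971/351 + (-9 + (-1)² - ⅑*(-1))*5 = 971/351 + (-9 + 1 + ⅑)*5 = 971/351 - 71/9*5 = 971/351 - 355/9 = -12874/351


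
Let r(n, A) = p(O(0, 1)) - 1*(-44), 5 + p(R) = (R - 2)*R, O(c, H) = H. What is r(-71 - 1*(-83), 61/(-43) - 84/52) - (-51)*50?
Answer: 2588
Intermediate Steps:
p(R) = -5 + R*(-2 + R) (p(R) = -5 + (R - 2)*R = -5 + (-2 + R)*R = -5 + R*(-2 + R))
r(n, A) = 38 (r(n, A) = (-5 + 1² - 2*1) - 1*(-44) = (-5 + 1 - 2) + 44 = -6 + 44 = 38)
r(-71 - 1*(-83), 61/(-43) - 84/52) - (-51)*50 = 38 - (-51)*50 = 38 - 1*(-2550) = 38 + 2550 = 2588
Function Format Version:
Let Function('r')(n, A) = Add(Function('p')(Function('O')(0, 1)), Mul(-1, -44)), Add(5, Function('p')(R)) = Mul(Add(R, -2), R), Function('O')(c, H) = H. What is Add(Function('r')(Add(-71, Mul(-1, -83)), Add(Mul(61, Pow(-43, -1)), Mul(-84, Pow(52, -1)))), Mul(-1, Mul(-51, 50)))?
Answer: 2588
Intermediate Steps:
Function('p')(R) = Add(-5, Mul(R, Add(-2, R))) (Function('p')(R) = Add(-5, Mul(Add(R, -2), R)) = Add(-5, Mul(Add(-2, R), R)) = Add(-5, Mul(R, Add(-2, R))))
Function('r')(n, A) = 38 (Function('r')(n, A) = Add(Add(-5, Pow(1, 2), Mul(-2, 1)), Mul(-1, -44)) = Add(Add(-5, 1, -2), 44) = Add(-6, 44) = 38)
Add(Function('r')(Add(-71, Mul(-1, -83)), Add(Mul(61, Pow(-43, -1)), Mul(-84, Pow(52, -1)))), Mul(-1, Mul(-51, 50))) = Add(38, Mul(-1, Mul(-51, 50))) = Add(38, Mul(-1, -2550)) = Add(38, 2550) = 2588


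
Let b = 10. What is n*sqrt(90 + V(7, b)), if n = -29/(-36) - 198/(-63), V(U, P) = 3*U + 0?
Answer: 995*sqrt(111)/252 ≈ 41.599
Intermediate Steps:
V(U, P) = 3*U
n = 995/252 (n = -29*(-1/36) - 198*(-1/63) = 29/36 + 22/7 = 995/252 ≈ 3.9484)
n*sqrt(90 + V(7, b)) = 995*sqrt(90 + 3*7)/252 = 995*sqrt(90 + 21)/252 = 995*sqrt(111)/252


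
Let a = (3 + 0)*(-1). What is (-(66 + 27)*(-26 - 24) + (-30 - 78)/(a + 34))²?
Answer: 20748097764/961 ≈ 2.1590e+7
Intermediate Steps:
a = -3 (a = 3*(-1) = -3)
(-(66 + 27)*(-26 - 24) + (-30 - 78)/(a + 34))² = (-(66 + 27)*(-26 - 24) + (-30 - 78)/(-3 + 34))² = (-93*(-50) - 108/31)² = (-1*(-4650) - 108*1/31)² = (4650 - 108/31)² = (144042/31)² = 20748097764/961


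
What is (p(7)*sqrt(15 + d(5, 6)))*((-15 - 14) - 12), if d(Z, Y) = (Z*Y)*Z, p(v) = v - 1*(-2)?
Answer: -369*sqrt(165) ≈ -4739.9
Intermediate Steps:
p(v) = 2 + v (p(v) = v + 2 = 2 + v)
d(Z, Y) = Y*Z**2 (d(Z, Y) = (Y*Z)*Z = Y*Z**2)
(p(7)*sqrt(15 + d(5, 6)))*((-15 - 14) - 12) = ((2 + 7)*sqrt(15 + 6*5**2))*((-15 - 14) - 12) = (9*sqrt(15 + 6*25))*(-29 - 12) = (9*sqrt(15 + 150))*(-41) = (9*sqrt(165))*(-41) = -369*sqrt(165)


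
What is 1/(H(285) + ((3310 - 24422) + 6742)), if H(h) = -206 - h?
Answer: -1/14861 ≈ -6.7290e-5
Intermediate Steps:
1/(H(285) + ((3310 - 24422) + 6742)) = 1/((-206 - 1*285) + ((3310 - 24422) + 6742)) = 1/((-206 - 285) + (-21112 + 6742)) = 1/(-491 - 14370) = 1/(-14861) = -1/14861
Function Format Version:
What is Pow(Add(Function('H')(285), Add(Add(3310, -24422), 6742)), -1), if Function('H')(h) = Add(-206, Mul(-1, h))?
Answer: Rational(-1, 14861) ≈ -6.7290e-5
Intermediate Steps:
Pow(Add(Function('H')(285), Add(Add(3310, -24422), 6742)), -1) = Pow(Add(Add(-206, Mul(-1, 285)), Add(Add(3310, -24422), 6742)), -1) = Pow(Add(Add(-206, -285), Add(-21112, 6742)), -1) = Pow(Add(-491, -14370), -1) = Pow(-14861, -1) = Rational(-1, 14861)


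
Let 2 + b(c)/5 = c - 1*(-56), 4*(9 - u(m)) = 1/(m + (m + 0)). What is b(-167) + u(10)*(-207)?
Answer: -194033/80 ≈ -2425.4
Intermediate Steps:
u(m) = 9 - 1/(8*m) (u(m) = 9 - 1/(4*(m + (m + 0))) = 9 - 1/(4*(m + m)) = 9 - 1/(2*m)/4 = 9 - 1/(8*m))
b(c) = 270 + 5*c (b(c) = -10 + 5*(c - 1*(-56)) = -10 + 5*(c + 56) = -10 + 5*(56 + c) = -10 + (280 + 5*c) = 270 + 5*c)
b(-167) + u(10)*(-207) = (270 + 5*(-167)) + (9 - ⅛/10)*(-207) = (270 - 835) + (9 - ⅛*⅒)*(-207) = -565 + (9 - 1/80)*(-207) = -565 + (719/80)*(-207) = -565 - 148833/80 = -194033/80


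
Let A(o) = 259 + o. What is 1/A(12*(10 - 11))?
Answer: 1/247 ≈ 0.0040486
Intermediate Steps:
1/A(12*(10 - 11)) = 1/(259 + 12*(10 - 11)) = 1/(259 + 12*(-1)) = 1/(259 - 12) = 1/247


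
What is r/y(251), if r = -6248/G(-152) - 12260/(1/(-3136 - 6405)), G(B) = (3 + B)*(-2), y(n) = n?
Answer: 17428923216/37399 ≈ 4.6603e+5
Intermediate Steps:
G(B) = -6 - 2*B
r = 17428923216/149 (r = -6248/(-6 - 2*(-152)) - 12260/(1/(-3136 - 6405)) = -6248/(-6 + 304) - 12260/(1/(-9541)) = -6248/298 - 12260/(-1/9541) = -6248*1/298 - 12260*(-9541) = -3124/149 + 116972660 = 17428923216/149 ≈ 1.1697e+8)
r/y(251) = (17428923216/149)/251 = (17428923216/149)*(1/251) = 17428923216/37399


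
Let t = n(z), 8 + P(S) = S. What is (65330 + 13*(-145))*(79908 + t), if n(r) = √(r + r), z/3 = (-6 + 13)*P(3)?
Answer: 5069763060 + 63445*I*√210 ≈ 5.0698e+9 + 9.1941e+5*I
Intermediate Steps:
P(S) = -8 + S
z = -105 (z = 3*((-6 + 13)*(-8 + 3)) = 3*(7*(-5)) = 3*(-35) = -105)
n(r) = √2*√r (n(r) = √(2*r) = √2*√r)
t = I*√210 (t = √2*√(-105) = √2*(I*√105) = I*√210 ≈ 14.491*I)
(65330 + 13*(-145))*(79908 + t) = (65330 + 13*(-145))*(79908 + I*√210) = (65330 - 1885)*(79908 + I*√210) = 63445*(79908 + I*√210) = 5069763060 + 63445*I*√210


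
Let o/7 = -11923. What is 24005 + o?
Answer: -59456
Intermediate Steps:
o = -83461 (o = 7*(-11923) = -83461)
24005 + o = 24005 - 83461 = -59456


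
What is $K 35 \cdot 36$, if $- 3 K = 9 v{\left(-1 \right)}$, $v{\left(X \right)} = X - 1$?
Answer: $7560$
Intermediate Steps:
$v{\left(X \right)} = -1 + X$
$K = 6$ ($K = - \frac{9 \left(-1 - 1\right)}{3} = - \frac{9 \left(-2\right)}{3} = \left(- \frac{1}{3}\right) \left(-18\right) = 6$)
$K 35 \cdot 36 = 6 \cdot 35 \cdot 36 = 210 \cdot 36 = 7560$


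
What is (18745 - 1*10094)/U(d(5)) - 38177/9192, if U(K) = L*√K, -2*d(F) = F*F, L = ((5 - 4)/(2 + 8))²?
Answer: -38177/9192 - 173020*I*√2 ≈ -4.1533 - 2.4469e+5*I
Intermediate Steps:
L = 1/100 (L = (1/10)² = (1*(⅒))² = (⅒)² = 1/100 ≈ 0.010000)
d(F) = -F²/2 (d(F) = -F*F/2 = -F²/2)
U(K) = √K/100
(18745 - 1*10094)/U(d(5)) - 38177/9192 = (18745 - 1*10094)/((√(-½*5²)/100)) - 38177/9192 = (18745 - 10094)/((√(-½*25)/100)) - 38177*1/9192 = 8651/((√(-25/2)/100)) - 38177/9192 = 8651/(((5*I*√2/2)/100)) - 38177/9192 = 8651/((I*√2/40)) - 38177/9192 = 8651*(-20*I*√2) - 38177/9192 = -173020*I*√2 - 38177/9192 = -38177/9192 - 173020*I*√2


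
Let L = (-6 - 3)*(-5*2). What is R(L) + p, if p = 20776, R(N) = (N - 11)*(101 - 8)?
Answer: 28123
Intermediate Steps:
L = 90 (L = -9*(-10) = 90)
R(N) = -1023 + 93*N (R(N) = (-11 + N)*93 = -1023 + 93*N)
R(L) + p = (-1023 + 93*90) + 20776 = (-1023 + 8370) + 20776 = 7347 + 20776 = 28123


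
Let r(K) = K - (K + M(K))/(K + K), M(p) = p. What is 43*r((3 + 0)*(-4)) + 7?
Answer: -552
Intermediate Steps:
r(K) = -1 + K (r(K) = K - (K + K)/(K + K) = K - 2*K/(2*K) = K - 2*K*1/(2*K) = K - 1*1 = K - 1 = -1 + K)
43*r((3 + 0)*(-4)) + 7 = 43*(-1 + (3 + 0)*(-4)) + 7 = 43*(-1 + 3*(-4)) + 7 = 43*(-1 - 12) + 7 = 43*(-13) + 7 = -559 + 7 = -552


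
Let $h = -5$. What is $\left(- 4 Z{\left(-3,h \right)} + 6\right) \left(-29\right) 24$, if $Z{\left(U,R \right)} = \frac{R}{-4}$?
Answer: $-696$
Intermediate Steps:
$Z{\left(U,R \right)} = - \frac{R}{4}$ ($Z{\left(U,R \right)} = R \left(- \frac{1}{4}\right) = - \frac{R}{4}$)
$\left(- 4 Z{\left(-3,h \right)} + 6\right) \left(-29\right) 24 = \left(- 4 \left(\left(- \frac{1}{4}\right) \left(-5\right)\right) + 6\right) \left(-29\right) 24 = \left(\left(-4\right) \frac{5}{4} + 6\right) \left(-29\right) 24 = \left(-5 + 6\right) \left(-29\right) 24 = 1 \left(-29\right) 24 = \left(-29\right) 24 = -696$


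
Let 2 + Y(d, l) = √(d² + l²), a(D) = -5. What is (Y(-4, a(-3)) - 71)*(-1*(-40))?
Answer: -2920 + 40*√41 ≈ -2663.9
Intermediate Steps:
Y(d, l) = -2 + √(d² + l²)
(Y(-4, a(-3)) - 71)*(-1*(-40)) = ((-2 + √((-4)² + (-5)²)) - 71)*(-1*(-40)) = ((-2 + √(16 + 25)) - 71)*40 = ((-2 + √41) - 71)*40 = (-73 + √41)*40 = -2920 + 40*√41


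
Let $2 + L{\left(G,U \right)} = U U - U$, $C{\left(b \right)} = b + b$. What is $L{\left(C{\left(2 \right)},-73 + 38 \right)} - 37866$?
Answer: $-36608$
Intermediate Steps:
$C{\left(b \right)} = 2 b$
$L{\left(G,U \right)} = -2 + U^{2} - U$ ($L{\left(G,U \right)} = -2 - \left(U - U U\right) = -2 + \left(U^{2} - U\right) = -2 + U^{2} - U$)
$L{\left(C{\left(2 \right)},-73 + 38 \right)} - 37866 = \left(-2 + \left(-73 + 38\right)^{2} - \left(-73 + 38\right)\right) - 37866 = \left(-2 + \left(-35\right)^{2} - -35\right) - 37866 = \left(-2 + 1225 + 35\right) - 37866 = 1258 - 37866 = -36608$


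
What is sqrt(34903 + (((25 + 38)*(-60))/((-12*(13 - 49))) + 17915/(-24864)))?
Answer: sqrt(1348239082218)/6216 ≈ 186.80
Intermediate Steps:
sqrt(34903 + (((25 + 38)*(-60))/((-12*(13 - 49))) + 17915/(-24864))) = sqrt(34903 + ((63*(-60))/((-12*(-36))) + 17915*(-1/24864))) = sqrt(34903 + (-3780/432 - 17915/24864)) = sqrt(34903 + (-3780*1/432 - 17915/24864)) = sqrt(34903 + (-35/4 - 17915/24864)) = sqrt(34903 - 235475/24864) = sqrt(867592717/24864) = sqrt(1348239082218)/6216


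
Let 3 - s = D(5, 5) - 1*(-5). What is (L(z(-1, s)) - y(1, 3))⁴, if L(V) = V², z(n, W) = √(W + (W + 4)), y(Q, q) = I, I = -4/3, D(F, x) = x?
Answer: 456976/81 ≈ 5641.7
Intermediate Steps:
I = -4/3 (I = -4*⅓ = -4/3 ≈ -1.3333)
y(Q, q) = -4/3
s = -7 (s = 3 - (5 - 1*(-5)) = 3 - (5 + 5) = 3 - 1*10 = 3 - 10 = -7)
z(n, W) = √(4 + 2*W) (z(n, W) = √(W + (4 + W)) = √(4 + 2*W))
(L(z(-1, s)) - y(1, 3))⁴ = ((√(4 + 2*(-7)))² - 1*(-4/3))⁴ = ((√(4 - 14))² + 4/3)⁴ = ((√(-10))² + 4/3)⁴ = ((I*√10)² + 4/3)⁴ = (-10 + 4/3)⁴ = (-26/3)⁴ = 456976/81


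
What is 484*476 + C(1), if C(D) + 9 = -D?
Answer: 230374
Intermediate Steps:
C(D) = -9 - D
484*476 + C(1) = 484*476 + (-9 - 1*1) = 230384 + (-9 - 1) = 230384 - 10 = 230374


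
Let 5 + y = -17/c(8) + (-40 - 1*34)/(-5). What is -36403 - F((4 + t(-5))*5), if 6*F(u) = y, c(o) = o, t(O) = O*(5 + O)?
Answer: -8737027/240 ≈ -36404.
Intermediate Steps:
y = 307/40 (y = -5 + (-17/8 + (-40 - 1*34)/(-5)) = -5 + (-17*⅛ + (-40 - 34)*(-⅕)) = -5 + (-17/8 - 74*(-⅕)) = -5 + (-17/8 + 74/5) = -5 + 507/40 = 307/40 ≈ 7.6750)
F(u) = 307/240 (F(u) = (⅙)*(307/40) = 307/240)
-36403 - F((4 + t(-5))*5) = -36403 - 1*307/240 = -36403 - 307/240 = -8737027/240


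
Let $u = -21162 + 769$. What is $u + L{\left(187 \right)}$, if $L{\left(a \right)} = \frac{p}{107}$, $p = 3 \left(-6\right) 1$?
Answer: $- \frac{2182069}{107} \approx -20393.0$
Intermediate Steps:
$p = -18$ ($p = \left(-18\right) 1 = -18$)
$u = -20393$
$L{\left(a \right)} = - \frac{18}{107}$
$u + L{\left(187 \right)} = -20393 - \frac{18}{107} = - \frac{2182069}{107}$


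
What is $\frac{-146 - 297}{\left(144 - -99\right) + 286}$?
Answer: $- \frac{443}{529} \approx -0.83743$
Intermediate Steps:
$\frac{-146 - 297}{\left(144 - -99\right) + 286} = - \frac{443}{\left(144 + 99\right) + 286} = - \frac{443}{243 + 286} = - \frac{443}{529}$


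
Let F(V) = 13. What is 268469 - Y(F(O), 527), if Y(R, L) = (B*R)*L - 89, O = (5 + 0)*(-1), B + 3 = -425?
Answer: 3200786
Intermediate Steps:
B = -428 (B = -3 - 425 = -428)
O = -5 (O = 5*(-1) = -5)
Y(R, L) = -89 - 428*L*R (Y(R, L) = (-428*R)*L - 89 = -428*L*R - 89 = -89 - 428*L*R)
268469 - Y(F(O), 527) = 268469 - (-89 - 428*527*13) = 268469 - (-89 - 2932228) = 268469 - 1*(-2932317) = 268469 + 2932317 = 3200786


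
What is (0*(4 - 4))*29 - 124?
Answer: -124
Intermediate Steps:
(0*(4 - 4))*29 - 124 = (0*0)*29 - 124 = 0*29 - 124 = 0 - 124 = -124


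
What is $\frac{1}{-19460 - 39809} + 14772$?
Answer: $\frac{875521667}{59269} \approx 14772.0$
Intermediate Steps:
$\frac{1}{-19460 - 39809} + 14772 = \frac{1}{-59269} + 14772 = - \frac{1}{59269} + 14772 = \frac{875521667}{59269}$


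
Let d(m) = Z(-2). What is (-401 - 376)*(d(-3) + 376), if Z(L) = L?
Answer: -290598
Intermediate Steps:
d(m) = -2
(-401 - 376)*(d(-3) + 376) = (-401 - 376)*(-2 + 376) = -777*374 = -290598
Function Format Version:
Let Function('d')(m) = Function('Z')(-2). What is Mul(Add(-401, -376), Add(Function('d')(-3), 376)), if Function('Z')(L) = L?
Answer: -290598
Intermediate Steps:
Function('d')(m) = -2
Mul(Add(-401, -376), Add(Function('d')(-3), 376)) = Mul(Add(-401, -376), Add(-2, 376)) = Mul(-777, 374) = -290598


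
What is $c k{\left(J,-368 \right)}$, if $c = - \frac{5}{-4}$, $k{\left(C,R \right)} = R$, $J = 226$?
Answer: $-460$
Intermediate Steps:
$c = \frac{5}{4}$ ($c = \left(-5\right) \left(- \frac{1}{4}\right) = \frac{5}{4} \approx 1.25$)
$c k{\left(J,-368 \right)} = \frac{5}{4} \left(-368\right) = -460$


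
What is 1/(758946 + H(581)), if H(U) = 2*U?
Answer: 1/760108 ≈ 1.3156e-6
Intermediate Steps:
1/(758946 + H(581)) = 1/(758946 + 2*581) = 1/(758946 + 1162) = 1/760108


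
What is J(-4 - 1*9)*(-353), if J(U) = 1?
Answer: -353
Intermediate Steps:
J(-4 - 1*9)*(-353) = 1*(-353) = -353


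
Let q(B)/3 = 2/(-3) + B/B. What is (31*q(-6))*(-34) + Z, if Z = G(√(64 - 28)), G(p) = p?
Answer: -1048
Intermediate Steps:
Z = 6 (Z = √(64 - 28) = √36 = 6)
q(B) = 1 (q(B) = 3*(2/(-3) + B/B) = 3*(2*(-⅓) + 1) = 3*(-⅔ + 1) = 3*(⅓) = 1)
(31*q(-6))*(-34) + Z = (31*1)*(-34) + 6 = 31*(-34) + 6 = -1054 + 6 = -1048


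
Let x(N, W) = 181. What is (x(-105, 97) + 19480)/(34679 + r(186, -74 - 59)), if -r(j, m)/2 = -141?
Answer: 19661/34961 ≈ 0.56237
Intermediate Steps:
r(j, m) = 282 (r(j, m) = -2*(-141) = 282)
(x(-105, 97) + 19480)/(34679 + r(186, -74 - 59)) = (181 + 19480)/(34679 + 282) = 19661/34961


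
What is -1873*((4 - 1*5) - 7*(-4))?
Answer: -50571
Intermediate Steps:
-1873*((4 - 1*5) - 7*(-4)) = -1873*((4 - 5) + 28) = -1873*(-1 + 28) = -1873*27 = -50571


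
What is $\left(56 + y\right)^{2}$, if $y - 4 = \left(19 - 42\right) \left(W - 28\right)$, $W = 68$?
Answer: $739600$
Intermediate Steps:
$y = -916$ ($y = 4 + \left(19 - 42\right) \left(68 - 28\right) = 4 + \left(19 - 42\right) 40 = 4 - 920 = -916$)
$\left(56 + y\right)^{2} = \left(56 - 916\right)^{2} = \left(-860\right)^{2} = 739600$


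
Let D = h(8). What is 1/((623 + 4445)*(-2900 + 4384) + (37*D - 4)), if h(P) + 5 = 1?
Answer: 1/7520760 ≈ 1.3297e-7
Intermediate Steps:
h(P) = -4 (h(P) = -5 + 1 = -4)
D = -4
1/((623 + 4445)*(-2900 + 4384) + (37*D - 4)) = 1/((623 + 4445)*(-2900 + 4384) + (37*(-4) - 4)) = 1/(5068*1484 + (-148 - 4)) = 1/(7520912 - 152) = 1/7520760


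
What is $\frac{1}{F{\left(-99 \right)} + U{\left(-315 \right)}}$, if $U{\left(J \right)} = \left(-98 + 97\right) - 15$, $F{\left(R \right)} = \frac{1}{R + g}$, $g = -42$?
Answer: $- \frac{141}{2257} \approx -0.062472$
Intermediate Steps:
$F{\left(R \right)} = \frac{1}{-42 + R}$ ($F{\left(R \right)} = \frac{1}{R - 42} = \frac{1}{-42 + R}$)
$U{\left(J \right)} = -16$ ($U{\left(J \right)} = -1 - 15 = -16$)
$\frac{1}{F{\left(-99 \right)} + U{\left(-315 \right)}} = \frac{1}{\frac{1}{-42 - 99} - 16} = \frac{1}{\frac{1}{-141} - 16} = \frac{1}{- \frac{1}{141} - 16} = \frac{1}{- \frac{2257}{141}} = - \frac{141}{2257}$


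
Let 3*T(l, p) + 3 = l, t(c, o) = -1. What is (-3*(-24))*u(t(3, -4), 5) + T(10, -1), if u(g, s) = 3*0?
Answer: 7/3 ≈ 2.3333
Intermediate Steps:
u(g, s) = 0
T(l, p) = -1 + l/3
(-3*(-24))*u(t(3, -4), 5) + T(10, -1) = -3*(-24)*0 + (-1 + (⅓)*10) = 72*0 + (-1 + 10/3) = 0 + 7/3 = 7/3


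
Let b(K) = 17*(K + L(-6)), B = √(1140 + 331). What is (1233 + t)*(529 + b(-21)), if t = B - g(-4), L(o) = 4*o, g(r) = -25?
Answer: -296888 - 236*√1471 ≈ -3.0594e+5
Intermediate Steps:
B = √1471 ≈ 38.354
t = 25 + √1471 (t = √1471 - 1*(-25) = √1471 + 25 = 25 + √1471 ≈ 63.354)
b(K) = -408 + 17*K (b(K) = 17*(K + 4*(-6)) = 17*(K - 24) = 17*(-24 + K) = -408 + 17*K)
(1233 + t)*(529 + b(-21)) = (1233 + (25 + √1471))*(529 + (-408 + 17*(-21))) = (1258 + √1471)*(529 + (-408 - 357)) = (1258 + √1471)*(529 - 765) = (1258 + √1471)*(-236) = -296888 - 236*√1471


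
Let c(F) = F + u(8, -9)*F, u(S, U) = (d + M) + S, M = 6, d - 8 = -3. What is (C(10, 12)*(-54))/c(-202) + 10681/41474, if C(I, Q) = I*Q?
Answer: 7797569/4188874 ≈ 1.8615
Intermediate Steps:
d = 5 (d = 8 - 3 = 5)
u(S, U) = 11 + S (u(S, U) = (5 + 6) + S = 11 + S)
c(F) = 20*F (c(F) = F + (11 + 8)*F = F + 19*F = 20*F)
(C(10, 12)*(-54))/c(-202) + 10681/41474 = ((10*12)*(-54))/((20*(-202))) + 10681/41474 = (120*(-54))/(-4040) + 10681*(1/41474) = -6480*(-1/4040) + 10681/41474 = 162/101 + 10681/41474 = 7797569/4188874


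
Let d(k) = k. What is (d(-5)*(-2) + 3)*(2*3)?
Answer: 78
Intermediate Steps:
(d(-5)*(-2) + 3)*(2*3) = (-5*(-2) + 3)*(2*3) = (10 + 3)*6 = 13*6 = 78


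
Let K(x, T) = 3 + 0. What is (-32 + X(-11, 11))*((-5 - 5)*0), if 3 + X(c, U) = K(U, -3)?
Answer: 0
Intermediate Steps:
K(x, T) = 3
X(c, U) = 0 (X(c, U) = -3 + 3 = 0)
(-32 + X(-11, 11))*((-5 - 5)*0) = (-32 + 0)*((-5 - 5)*0) = -(-320)*0 = -32*0 = 0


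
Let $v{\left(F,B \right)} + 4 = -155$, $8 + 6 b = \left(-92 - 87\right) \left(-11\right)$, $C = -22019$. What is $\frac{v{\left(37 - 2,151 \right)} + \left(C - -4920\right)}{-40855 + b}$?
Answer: $\frac{103548}{243169} \approx 0.42583$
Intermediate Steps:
$b = \frac{1961}{6}$ ($b = - \frac{4}{3} + \frac{\left(-92 - 87\right) \left(-11\right)}{6} = - \frac{4}{3} + \frac{\left(-179\right) \left(-11\right)}{6} = - \frac{4}{3} + \frac{1}{6} \cdot 1969 = - \frac{4}{3} + \frac{1969}{6} = \frac{1961}{6} \approx 326.83$)
$v{\left(F,B \right)} = -159$ ($v{\left(F,B \right)} = -4 - 155 = -159$)
$\frac{v{\left(37 - 2,151 \right)} + \left(C - -4920\right)}{-40855 + b} = \frac{-159 - 17099}{-40855 + \frac{1961}{6}} = \frac{-159 + \left(-22019 + 4920\right)}{- \frac{243169}{6}} = \left(-159 - 17099\right) \left(- \frac{6}{243169}\right) = \left(-17258\right) \left(- \frac{6}{243169}\right) = \frac{103548}{243169}$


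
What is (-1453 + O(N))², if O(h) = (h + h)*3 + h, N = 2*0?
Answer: 2111209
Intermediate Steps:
N = 0
O(h) = 7*h (O(h) = (2*h)*3 + h = 6*h + h = 7*h)
(-1453 + O(N))² = (-1453 + 7*0)² = (-1453 + 0)² = (-1453)² = 2111209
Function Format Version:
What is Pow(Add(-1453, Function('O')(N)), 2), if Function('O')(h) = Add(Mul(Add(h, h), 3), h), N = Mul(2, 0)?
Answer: 2111209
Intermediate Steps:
N = 0
Function('O')(h) = Mul(7, h) (Function('O')(h) = Add(Mul(Mul(2, h), 3), h) = Add(Mul(6, h), h) = Mul(7, h))
Pow(Add(-1453, Function('O')(N)), 2) = Pow(Add(-1453, Mul(7, 0)), 2) = Pow(Add(-1453, 0), 2) = Pow(-1453, 2) = 2111209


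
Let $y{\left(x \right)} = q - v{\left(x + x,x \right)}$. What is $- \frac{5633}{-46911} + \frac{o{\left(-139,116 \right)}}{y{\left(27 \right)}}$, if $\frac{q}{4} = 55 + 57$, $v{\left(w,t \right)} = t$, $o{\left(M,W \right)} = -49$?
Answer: $\frac{72854}{19749531} \approx 0.0036889$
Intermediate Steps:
$q = 448$ ($q = 4 \left(55 + 57\right) = 4 \cdot 112 = 448$)
$y{\left(x \right)} = 448 - x$
$- \frac{5633}{-46911} + \frac{o{\left(-139,116 \right)}}{y{\left(27 \right)}} = - \frac{5633}{-46911} - \frac{49}{448 - 27} = \left(-5633\right) \left(- \frac{1}{46911}\right) - \frac{49}{448 - 27} = \frac{5633}{46911} - \frac{49}{421} = \frac{72854}{19749531}$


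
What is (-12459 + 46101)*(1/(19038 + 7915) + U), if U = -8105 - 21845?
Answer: -27157247105058/26953 ≈ -1.0076e+9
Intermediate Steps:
U = -29950
(-12459 + 46101)*(1/(19038 + 7915) + U) = (-12459 + 46101)*(1/(19038 + 7915) - 29950) = 33642*(1/26953 - 29950) = 33642*(-807242349/26953) = -27157247105058/26953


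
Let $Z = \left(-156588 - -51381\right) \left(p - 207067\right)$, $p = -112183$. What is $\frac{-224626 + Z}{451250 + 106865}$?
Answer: $\frac{33587110124}{558115} \approx 60180.0$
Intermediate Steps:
$Z = 33587334750$ ($Z = \left(-156588 - -51381\right) \left(-112183 - 207067\right) = \left(-156588 + \left(-46242 + 97623\right)\right) \left(-319250\right) = \left(-156588 + 51381\right) \left(-319250\right) = \left(-105207\right) \left(-319250\right) = 33587334750$)
$\frac{-224626 + Z}{451250 + 106865} = \frac{-224626 + 33587334750}{451250 + 106865} = \frac{33587110124}{558115}$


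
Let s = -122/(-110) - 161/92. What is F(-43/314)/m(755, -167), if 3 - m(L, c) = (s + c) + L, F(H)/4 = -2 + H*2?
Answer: 104720/6727921 ≈ 0.015565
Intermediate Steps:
F(H) = -8 + 8*H (F(H) = 4*(-2 + H*2) = 4*(-2 + 2*H) = -8 + 8*H)
s = -141/220 (s = -122*(-1/110) - 161*1/92 = 61/55 - 7/4 = -141/220 ≈ -0.64091)
m(L, c) = 801/220 - L - c (m(L, c) = 3 - ((-141/220 + c) + L) = 3 - (-141/220 + L + c) = 3 + (141/220 - L - c) = 801/220 - L - c)
F(-43/314)/m(755, -167) = (-8 + 8*(-43/314))/(801/220 - 1*755 - 1*(-167)) = (-8 + 8*(-43*1/314))/(801/220 - 755 + 167) = (-8 + 8*(-43/314))/(-128559/220) = (-8 - 172/157)*(-220/128559) = -1428/157*(-220/128559) = 104720/6727921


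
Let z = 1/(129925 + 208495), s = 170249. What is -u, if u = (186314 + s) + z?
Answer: -120668050461/338420 ≈ -3.5656e+5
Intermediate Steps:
z = 1/338420 ≈ 2.9549e-6
u = 120668050461/338420 (u = (186314 + 170249) + 1/338420 = 356563 + 1/338420 = 120668050461/338420 ≈ 3.5656e+5)
-u = -1*120668050461/338420 = -120668050461/338420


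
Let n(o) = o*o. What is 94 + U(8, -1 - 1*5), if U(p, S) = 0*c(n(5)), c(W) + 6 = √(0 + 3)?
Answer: 94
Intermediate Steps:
n(o) = o²
c(W) = -6 + √3 (c(W) = -6 + √(0 + 3) = -6 + √3)
U(p, S) = 0 (U(p, S) = 0*(-6 + √3) = 0)
94 + U(8, -1 - 1*5) = 94 + 0 = 94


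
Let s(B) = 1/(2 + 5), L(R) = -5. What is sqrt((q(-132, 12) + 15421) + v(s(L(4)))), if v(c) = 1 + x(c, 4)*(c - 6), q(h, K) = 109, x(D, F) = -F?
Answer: sqrt(762167)/7 ≈ 124.72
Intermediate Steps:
s(B) = 1/7
v(c) = 25 - 4*c (v(c) = 1 + (-1*4)*(c - 6) = 1 - 4*(-6 + c) = 1 + (24 - 4*c) = 25 - 4*c)
sqrt((q(-132, 12) + 15421) + v(s(L(4)))) = sqrt((109 + 15421) + (25 - 4*1/7)) = sqrt(15530 + (25 - 4/7)) = sqrt(15530 + 171/7) = sqrt(108881/7) = sqrt(762167)/7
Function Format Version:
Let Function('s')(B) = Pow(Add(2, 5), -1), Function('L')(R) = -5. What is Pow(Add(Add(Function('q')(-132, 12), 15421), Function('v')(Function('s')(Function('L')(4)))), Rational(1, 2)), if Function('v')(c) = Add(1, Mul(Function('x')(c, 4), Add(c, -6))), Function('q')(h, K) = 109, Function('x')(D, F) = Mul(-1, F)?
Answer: Mul(Rational(1, 7), Pow(762167, Rational(1, 2))) ≈ 124.72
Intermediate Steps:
Function('s')(B) = Rational(1, 7) (Function('s')(B) = Pow(7, -1) = Rational(1, 7))
Function('v')(c) = Add(25, Mul(-4, c)) (Function('v')(c) = Add(1, Mul(Mul(-1, 4), Add(c, -6))) = Add(1, Mul(-4, Add(-6, c))) = Add(1, Add(24, Mul(-4, c))) = Add(25, Mul(-4, c)))
Pow(Add(Add(Function('q')(-132, 12), 15421), Function('v')(Function('s')(Function('L')(4)))), Rational(1, 2)) = Pow(Add(Add(109, 15421), Add(25, Mul(-4, Rational(1, 7)))), Rational(1, 2)) = Pow(Add(15530, Add(25, Rational(-4, 7))), Rational(1, 2)) = Pow(Add(15530, Rational(171, 7)), Rational(1, 2)) = Pow(Rational(108881, 7), Rational(1, 2)) = Mul(Rational(1, 7), Pow(762167, Rational(1, 2)))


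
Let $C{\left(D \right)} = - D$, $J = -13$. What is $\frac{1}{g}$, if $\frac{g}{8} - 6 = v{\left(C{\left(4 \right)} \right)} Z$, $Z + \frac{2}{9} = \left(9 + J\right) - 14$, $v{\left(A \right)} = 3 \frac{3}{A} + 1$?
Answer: $\frac{9}{2072} \approx 0.0043436$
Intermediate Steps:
$v{\left(A \right)} = 1 + \frac{9}{A}$ ($v{\left(A \right)} = \frac{9}{A} + 1 = 1 + \frac{9}{A}$)
$Z = - \frac{164}{9}$ ($Z = - \frac{2}{9} + \left(\left(9 - 13\right) - 14\right) = - \frac{2}{9} - 18 = - \frac{164}{9} \approx -18.222$)
$g = \frac{2072}{9}$ ($g = 48 + 8 \frac{9 - 4}{\left(-1\right) 4} \left(- \frac{164}{9}\right) = 48 + 8 \frac{9 - 4}{-4} \left(- \frac{164}{9}\right) = 48 + 8 \left(- \frac{1}{4}\right) 5 \left(- \frac{164}{9}\right) = 48 + 8 \left(\left(- \frac{5}{4}\right) \left(- \frac{164}{9}\right)\right) = 48 + 8 \cdot \frac{205}{9} = 48 + \frac{1640}{9} = \frac{2072}{9} \approx 230.22$)
$\frac{1}{g} = \frac{1}{\frac{2072}{9}} = \frac{9}{2072}$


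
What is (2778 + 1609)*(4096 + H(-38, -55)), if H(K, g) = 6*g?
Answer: 16521442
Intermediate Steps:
(2778 + 1609)*(4096 + H(-38, -55)) = (2778 + 1609)*(4096 + 6*(-55)) = 4387*(4096 - 330) = 4387*3766 = 16521442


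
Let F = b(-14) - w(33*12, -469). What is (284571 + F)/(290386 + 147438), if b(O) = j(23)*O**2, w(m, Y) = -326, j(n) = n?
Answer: 289405/437824 ≈ 0.66101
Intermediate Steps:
b(O) = 23*O**2
F = 4834 (F = 23*(-14)**2 - 1*(-326) = 23*196 + 326 = 4508 + 326 = 4834)
(284571 + F)/(290386 + 147438) = (284571 + 4834)/(290386 + 147438) = 289405/437824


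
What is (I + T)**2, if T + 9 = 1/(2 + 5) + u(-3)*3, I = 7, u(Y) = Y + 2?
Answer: 1156/49 ≈ 23.592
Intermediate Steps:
u(Y) = 2 + Y
T = -83/7 (T = -9 + (1/(2 + 5) + (2 - 3)*3) = -9 + (1/7 - 1*3) = -9 + (1/7 - 3) = -9 - 20/7 = -83/7 ≈ -11.857)
(I + T)**2 = (7 - 83/7)**2 = (-34/7)**2 = 1156/49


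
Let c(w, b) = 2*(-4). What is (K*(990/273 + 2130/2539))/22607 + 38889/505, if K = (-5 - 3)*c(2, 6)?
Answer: 203163220474527/2637778995215 ≈ 77.021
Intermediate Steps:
c(w, b) = -8
K = 64 (K = (-5 - 3)*(-8) = -8*(-8) = 64)
(K*(990/273 + 2130/2539))/22607 + 38889/505 = (64*(990/273 + 2130/2539))/22607 + 38889/505 = (64*(990*(1/273) + 2130*(1/2539)))*(1/22607) + 38889*(1/505) = (64*(330/91 + 2130/2539))*(1/22607) + 38889/505 = (64*(1031700/231049))*(1/22607) + 38889/505 = (66028800/231049)*(1/22607) + 38889/505 = 66028800/5223324743 + 38889/505 = 203163220474527/2637778995215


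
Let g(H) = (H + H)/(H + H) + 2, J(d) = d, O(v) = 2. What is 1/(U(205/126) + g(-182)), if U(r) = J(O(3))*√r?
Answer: 189/157 - 3*√2870/157 ≈ 0.18015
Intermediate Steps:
g(H) = 3 (g(H) = (2*H)/((2*H)) + 2 = (2*H)*(1/(2*H)) + 2 = 1 + 2 = 3)
U(r) = 2*√r
1/(U(205/126) + g(-182)) = 1/(2*√(205/126) + 3) = 1/(2*(√2870/42) + 3) = 1/(√2870/21 + 3) = 1/(3 + √2870/21)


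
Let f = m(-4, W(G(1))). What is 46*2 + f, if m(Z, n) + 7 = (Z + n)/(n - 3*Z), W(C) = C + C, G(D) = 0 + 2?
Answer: 85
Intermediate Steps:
G(D) = 2
W(C) = 2*C
m(Z, n) = -7 + (Z + n)/(n - 3*Z)
f = -7 (f = 2*(-11*(-4) + 3*(2*2))/(-2*2 + 3*(-4)) = 2*(44 + 3*4)/(-1*4 - 12) = 2*(44 + 12)/(-4 - 12) = 2*56/(-16) = 2*(-1/16)*56 = -7)
46*2 + f = 46*2 - 7 = 92 - 7 = 85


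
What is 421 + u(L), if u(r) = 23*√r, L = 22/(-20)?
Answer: 421 + 23*I*√110/10 ≈ 421.0 + 24.123*I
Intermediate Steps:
L = -11/10 (L = 22*(-1/20) = -11/10 ≈ -1.1000)
421 + u(L) = 421 + 23*√(-11/10) = 421 + 23*(I*√110/10) = 421 + 23*I*√110/10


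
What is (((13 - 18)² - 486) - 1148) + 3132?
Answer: 1523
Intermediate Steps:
(((13 - 18)² - 486) - 1148) + 3132 = (((-5)² - 486) - 1148) + 3132 = ((25 - 486) - 1148) + 3132 = (-461 - 1148) + 3132 = -1609 + 3132 = 1523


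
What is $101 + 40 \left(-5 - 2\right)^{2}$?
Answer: $2061$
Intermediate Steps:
$101 + 40 \left(-5 - 2\right)^{2} = 101 + 40 \left(-7\right)^{2} = 101 + 40 \cdot 49 = 101 + 1960 = 2061$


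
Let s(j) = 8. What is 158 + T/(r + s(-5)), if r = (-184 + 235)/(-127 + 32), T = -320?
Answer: 81622/709 ≈ 115.12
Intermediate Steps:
r = -51/95 (r = 51/(-95) = 51*(-1/95) = -51/95 ≈ -0.53684)
158 + T/(r + s(-5)) = 158 - 320/(-51/95 + 8) = 158 - 320/709/95 = 158 - 320*95/709 = 158 - 30400/709 = 81622/709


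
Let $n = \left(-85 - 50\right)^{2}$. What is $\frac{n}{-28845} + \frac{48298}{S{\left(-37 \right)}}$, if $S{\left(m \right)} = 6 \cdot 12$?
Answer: $\frac{15464929}{23076} \approx 670.17$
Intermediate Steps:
$n = 18225$ ($n = \left(-135\right)^{2} = 18225$)
$S{\left(m \right)} = 72$
$\frac{n}{-28845} + \frac{48298}{S{\left(-37 \right)}} = \frac{18225}{-28845} + \frac{48298}{72} = 18225 \left(- \frac{1}{28845}\right) + 48298 \cdot \frac{1}{72} = - \frac{405}{641} + \frac{24149}{36} = \frac{15464929}{23076}$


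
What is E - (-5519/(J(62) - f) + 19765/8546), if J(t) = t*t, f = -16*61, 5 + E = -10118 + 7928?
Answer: -45231963663/20595860 ≈ -2196.2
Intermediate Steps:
E = -2195 (E = -5 + (-10118 + 7928) = -5 - 2190 = -2195)
f = -976
J(t) = t²
E - (-5519/(J(62) - f) + 19765/8546) = -2195 - (-5519/(62² - 1*(-976)) + 19765/8546) = -2195 - (-5519/(3844 + 976) + 19765*(1/8546)) = -2195 - (-5519/4820 + 19765/8546) = -2195 - 1*24050963/20595860 = -2195 - 24050963/20595860 = -45231963663/20595860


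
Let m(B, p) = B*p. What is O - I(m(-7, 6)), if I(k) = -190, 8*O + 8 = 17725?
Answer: 19237/8 ≈ 2404.6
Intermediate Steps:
O = 17717/8 (O = -1 + (1/8)*17725 = -1 + 17725/8 = 17717/8 ≈ 2214.6)
O - I(m(-7, 6)) = 17717/8 - 1*(-190) = 17717/8 + 190 = 19237/8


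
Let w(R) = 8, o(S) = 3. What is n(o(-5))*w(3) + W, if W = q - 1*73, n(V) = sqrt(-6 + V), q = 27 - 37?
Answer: -83 + 8*I*sqrt(3) ≈ -83.0 + 13.856*I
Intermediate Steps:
q = -10
W = -83 (W = -10 - 1*73 = -10 - 73 = -83)
n(o(-5))*w(3) + W = sqrt(-6 + 3)*8 - 83 = sqrt(-3)*8 - 83 = (I*sqrt(3))*8 - 83 = 8*I*sqrt(3) - 83 = -83 + 8*I*sqrt(3)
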